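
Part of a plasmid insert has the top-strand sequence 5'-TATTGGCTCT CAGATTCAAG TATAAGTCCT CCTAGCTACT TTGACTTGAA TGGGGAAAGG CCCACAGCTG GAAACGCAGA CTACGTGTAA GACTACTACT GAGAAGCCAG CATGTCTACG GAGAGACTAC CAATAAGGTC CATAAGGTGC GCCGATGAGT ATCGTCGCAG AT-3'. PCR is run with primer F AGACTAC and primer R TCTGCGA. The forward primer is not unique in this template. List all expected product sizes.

94 bp, 82 bp, 48 bp

The forward primer AGACTAC matches the top strand at positions 78–84, 90–96, 124–130.
The reverse primer's reverse complement is TCGCAGA, matching at positions 165–171.
Each forward site pairs with the reverse site to give a product ending at position 171: sizes 94, 82, 48 bp.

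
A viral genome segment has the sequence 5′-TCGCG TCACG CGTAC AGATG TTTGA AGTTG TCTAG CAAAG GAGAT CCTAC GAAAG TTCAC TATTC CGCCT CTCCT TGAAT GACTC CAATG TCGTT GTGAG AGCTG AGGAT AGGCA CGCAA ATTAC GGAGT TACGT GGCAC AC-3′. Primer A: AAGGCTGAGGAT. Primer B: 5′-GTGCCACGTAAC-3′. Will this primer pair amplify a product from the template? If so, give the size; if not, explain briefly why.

No product — primer A has no binding site in the template.

Primer A (AAGGCTGAGGAT) does not match the top strand, and its reverse complement ATCCTCAGCCTT does not match either.
With no annealing site for primer A, no amplification occurs.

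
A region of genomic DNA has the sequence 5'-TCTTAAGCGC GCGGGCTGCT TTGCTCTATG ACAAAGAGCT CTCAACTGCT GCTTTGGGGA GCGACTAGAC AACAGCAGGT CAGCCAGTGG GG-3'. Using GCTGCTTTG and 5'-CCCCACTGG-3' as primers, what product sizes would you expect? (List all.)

The forward primer GCTGCTTTG matches the top strand at positions 15–23, 48–56.
The reverse primer's reverse complement is CCAGTGGGG, matching at positions 84–92.
Each forward site pairs with the reverse site to give a product ending at position 92: sizes 78, 45 bp.

78 bp, 45 bp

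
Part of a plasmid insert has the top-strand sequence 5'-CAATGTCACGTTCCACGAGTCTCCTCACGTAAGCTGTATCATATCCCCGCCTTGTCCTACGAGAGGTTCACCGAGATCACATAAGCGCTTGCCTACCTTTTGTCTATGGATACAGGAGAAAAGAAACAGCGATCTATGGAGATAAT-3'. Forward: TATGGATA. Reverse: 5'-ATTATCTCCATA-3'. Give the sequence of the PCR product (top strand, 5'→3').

The forward primer matches the template at positions 105–112.
The reverse primer's reverse complement is TATGGAGATAAT, which matches the template at positions 135–146.
The product is the template from position 105 through 146 (42 bp).

5'-TATGGATACAGGAGAAAAGAAACAGCGATCTATGGAGATAAT-3'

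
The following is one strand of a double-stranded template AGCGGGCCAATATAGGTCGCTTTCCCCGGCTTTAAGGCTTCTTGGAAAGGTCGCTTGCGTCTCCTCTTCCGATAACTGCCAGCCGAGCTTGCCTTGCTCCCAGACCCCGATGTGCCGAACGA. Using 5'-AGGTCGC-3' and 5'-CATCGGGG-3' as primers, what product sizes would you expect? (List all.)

99 bp, 65 bp

The forward primer AGGTCGC matches the top strand at positions 14–20, 48–54.
The reverse primer's reverse complement is CCCCGATG, matching at positions 105–112.
Each forward site pairs with the reverse site to give a product ending at position 112: sizes 99, 65 bp.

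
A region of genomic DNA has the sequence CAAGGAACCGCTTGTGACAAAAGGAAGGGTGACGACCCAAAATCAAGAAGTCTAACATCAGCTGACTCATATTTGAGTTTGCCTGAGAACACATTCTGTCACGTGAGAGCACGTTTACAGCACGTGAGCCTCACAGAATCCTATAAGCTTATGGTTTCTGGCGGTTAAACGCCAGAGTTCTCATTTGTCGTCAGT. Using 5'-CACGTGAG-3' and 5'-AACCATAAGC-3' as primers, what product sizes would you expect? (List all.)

The forward primer CACGTGAG matches the top strand at positions 100–107, 121–128.
The reverse primer's reverse complement is GCTTATGGTT, matching at positions 147–156.
Each forward site pairs with the reverse site to give a product ending at position 156: sizes 57, 36 bp.

57 bp, 36 bp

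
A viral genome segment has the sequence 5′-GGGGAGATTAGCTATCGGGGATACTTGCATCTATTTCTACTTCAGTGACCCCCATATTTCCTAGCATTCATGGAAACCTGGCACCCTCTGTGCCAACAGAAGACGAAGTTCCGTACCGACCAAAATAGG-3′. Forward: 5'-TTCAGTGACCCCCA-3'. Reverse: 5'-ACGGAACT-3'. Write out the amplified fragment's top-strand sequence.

5'-TTCAGTGACCCCCATATTTCCTAGCATTCATGGAAACCTGGCACCCTCTGTGCCAACAGAAGACGAAGTTCCGT-3'

Scanning the template, TTCAGTGACCCCCA occurs at positions 41–54; this primer anneals to the bottom strand there with its 3' end pointing downstream.
Reverse complement of the reverse primer: AGTTCCGT. This occurs on the top strand at positions 107–114.
The product is the template from position 41 through 114 (74 bp).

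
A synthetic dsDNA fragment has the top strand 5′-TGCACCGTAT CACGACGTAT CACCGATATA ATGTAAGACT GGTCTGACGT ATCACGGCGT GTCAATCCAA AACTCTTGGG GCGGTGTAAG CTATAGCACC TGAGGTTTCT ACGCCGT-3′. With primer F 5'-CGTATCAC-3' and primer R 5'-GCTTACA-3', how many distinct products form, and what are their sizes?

The forward primer CGTATCAC matches the top strand at positions 6–13, 16–23, 48–55.
The reverse primer's reverse complement is TGTAAGC, matching at positions 85–91.
Each forward site pairs with the reverse site to give a product ending at position 91: sizes 86, 76, 44 bp.

Three products: 86 bp, 76 bp, 44 bp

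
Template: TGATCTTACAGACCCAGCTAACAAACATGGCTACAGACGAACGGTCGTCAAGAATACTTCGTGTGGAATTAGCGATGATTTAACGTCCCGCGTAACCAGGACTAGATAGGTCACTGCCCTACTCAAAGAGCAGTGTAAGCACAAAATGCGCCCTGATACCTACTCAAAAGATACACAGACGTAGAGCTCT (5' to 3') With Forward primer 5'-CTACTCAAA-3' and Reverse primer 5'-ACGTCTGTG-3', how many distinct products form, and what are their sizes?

Two products: 64 bp, 23 bp

The forward primer CTACTCAAA matches the top strand at positions 119–127, 160–168.
The reverse primer's reverse complement is CACAGACGT, matching at positions 174–182.
Each forward site pairs with the reverse site to give a product ending at position 182: sizes 64, 23 bp.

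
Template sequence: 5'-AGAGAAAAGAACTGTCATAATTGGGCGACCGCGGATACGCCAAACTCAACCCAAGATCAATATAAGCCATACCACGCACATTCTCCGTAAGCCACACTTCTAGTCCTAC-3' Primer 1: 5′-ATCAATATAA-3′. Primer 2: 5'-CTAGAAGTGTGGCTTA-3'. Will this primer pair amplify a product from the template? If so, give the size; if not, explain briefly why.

Yes — a 48 bp product.

Primer 1 (ATCAATATAA) matches the top strand at positions 56–65; it acts as a forward primer.
Primer 2's reverse complement is TAAGCCACACTTCTAG, matching the top strand at positions 88–103; it acts as a reverse primer.
The 3' ends face each other across positions 56–103, giving a 48 bp product.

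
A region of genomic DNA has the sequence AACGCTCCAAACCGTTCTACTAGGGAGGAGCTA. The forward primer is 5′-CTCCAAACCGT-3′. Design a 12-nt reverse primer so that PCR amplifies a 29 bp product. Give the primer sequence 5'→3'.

5'-TAGCTCCTCCCT-3'

The forward primer binds at positions 5–15, so a 29 bp product ends at position 5 + 29 − 1 = 33.
The reverse primer anneals to the top strand over positions 22–33, i.e. to AGGGAGGAGCTA.
Its sequence written 5'→3' is the reverse complement: TAGCTCCTCCCT.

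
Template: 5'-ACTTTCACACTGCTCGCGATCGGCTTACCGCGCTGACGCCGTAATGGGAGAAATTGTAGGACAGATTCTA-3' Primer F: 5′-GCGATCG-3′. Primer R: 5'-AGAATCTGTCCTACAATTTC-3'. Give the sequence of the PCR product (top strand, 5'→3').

Scanning the template, GCGATCG occurs at positions 16–22; this primer anneals to the bottom strand there with its 3' end pointing downstream.
Taking the reverse complement of AGAATCTGTCCTACAATTTC gives GAAATTGTAGGACAGATTCT, found at positions 50–69 on the template; the primer anneals here to the top strand with its 3' end pointing upstream.
The product is the template from position 16 through 69 (54 bp).

5'-GCGATCGGCTTACCGCGCTGACGCCGTAATGGGAGAAATTGTAGGACAGATTCT-3'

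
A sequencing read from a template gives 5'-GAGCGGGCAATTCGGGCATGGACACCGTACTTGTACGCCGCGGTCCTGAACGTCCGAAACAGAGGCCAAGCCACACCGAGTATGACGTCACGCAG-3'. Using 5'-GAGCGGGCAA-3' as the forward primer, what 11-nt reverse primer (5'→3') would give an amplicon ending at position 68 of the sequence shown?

The forward primer binds at positions 1–10; the product's 3' end on the top strand is position 68.
The reverse primer anneals to the top strand over positions 58–68, i.e. to AACAGAGGCCA.
Its sequence written 5'→3' is the reverse complement: TGGCCTCTGTT.

5'-TGGCCTCTGTT-3'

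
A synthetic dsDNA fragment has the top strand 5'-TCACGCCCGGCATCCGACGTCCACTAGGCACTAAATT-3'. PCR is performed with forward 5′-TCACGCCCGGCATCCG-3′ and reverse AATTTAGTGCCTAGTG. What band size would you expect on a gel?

The forward primer matches the template at positions 1–16.
The reverse primer's reverse complement is CACTAGGCACTAAATT, which matches the template at positions 22–37.
The product runs from position 1 to position 37, so its length is 37 − 1 + 1 = 37 bp.

37 bp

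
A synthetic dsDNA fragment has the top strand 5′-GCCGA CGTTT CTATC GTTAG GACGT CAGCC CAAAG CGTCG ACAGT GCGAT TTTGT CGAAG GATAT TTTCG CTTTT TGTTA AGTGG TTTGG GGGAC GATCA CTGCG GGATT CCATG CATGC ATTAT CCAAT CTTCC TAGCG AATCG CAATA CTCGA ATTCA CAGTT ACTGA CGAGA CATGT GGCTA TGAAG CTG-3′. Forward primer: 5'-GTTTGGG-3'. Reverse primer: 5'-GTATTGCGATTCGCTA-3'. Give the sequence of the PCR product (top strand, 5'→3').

5'-GTTTGGGGGACGATCACTGCGGGATTCCATGCATGCATTATCCAATCTTCCTAGCGAATCGCAATAC-3'

Scanning the template, GTTTGGG occurs at positions 85–91; this primer anneals to the bottom strand there with its 3' end pointing downstream.
Reverse complement of the reverse primer: TAGCGAATCGCAATAC. This occurs on the top strand at positions 136–151.
The product is the template from position 85 through 151 (67 bp).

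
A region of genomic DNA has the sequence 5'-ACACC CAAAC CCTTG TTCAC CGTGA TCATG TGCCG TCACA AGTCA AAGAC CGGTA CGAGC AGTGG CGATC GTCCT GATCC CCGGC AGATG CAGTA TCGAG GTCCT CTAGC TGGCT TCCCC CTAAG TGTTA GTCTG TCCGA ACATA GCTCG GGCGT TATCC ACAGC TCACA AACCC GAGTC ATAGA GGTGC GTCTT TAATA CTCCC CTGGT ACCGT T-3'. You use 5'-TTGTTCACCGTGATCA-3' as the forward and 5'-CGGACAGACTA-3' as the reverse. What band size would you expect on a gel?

The forward primer matches the template at positions 13–28.
Reverse complement of the reverse primer: TAGTCTGTCCG. This occurs on the top strand at positions 129–139.
Product length = (reverse-primer end) − (forward-primer start) + 1 = 139 − 13 + 1 = 127 bp.

127 bp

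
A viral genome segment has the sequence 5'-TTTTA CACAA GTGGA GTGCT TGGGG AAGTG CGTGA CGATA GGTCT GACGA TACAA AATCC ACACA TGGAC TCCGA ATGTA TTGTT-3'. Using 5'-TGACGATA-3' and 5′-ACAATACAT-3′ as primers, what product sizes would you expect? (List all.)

52 bp, 40 bp

The forward primer TGACGATA matches the top strand at positions 33–40, 45–52.
The reverse primer's reverse complement is ATGTATTGT, matching at positions 76–84.
Each forward site pairs with the reverse site to give a product ending at position 84: sizes 52, 40 bp.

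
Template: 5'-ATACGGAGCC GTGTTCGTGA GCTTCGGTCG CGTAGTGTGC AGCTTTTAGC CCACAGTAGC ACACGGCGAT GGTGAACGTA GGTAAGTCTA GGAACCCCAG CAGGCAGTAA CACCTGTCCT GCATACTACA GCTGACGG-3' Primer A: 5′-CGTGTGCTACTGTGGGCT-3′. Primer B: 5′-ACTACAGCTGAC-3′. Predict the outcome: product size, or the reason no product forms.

No product — the primers' 3' ends point away from each other.

Primer A (CGTGTGCTACTGTGGGCT) has reverse complement AGCCCACAGTAGCACACG, which matches the top strand at positions 48–65; primer A anneals to the top strand there with its 3' end pointing upstream toward position 48.
Primer B (ACTACAGCTGAC) matches the top strand directly at positions 125–136; it anneals to the bottom strand with its 3' end pointing downstream toward position 136.
The 3' ends diverge (primer A extends toward position 1, primer B toward position 138), so the primers never converge on a shared product.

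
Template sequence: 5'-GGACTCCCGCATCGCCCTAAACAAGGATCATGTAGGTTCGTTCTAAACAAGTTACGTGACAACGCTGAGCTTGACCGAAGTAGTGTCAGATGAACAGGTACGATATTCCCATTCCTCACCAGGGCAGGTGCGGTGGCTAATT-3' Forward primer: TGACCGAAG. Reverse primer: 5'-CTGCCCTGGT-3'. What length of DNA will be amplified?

Scanning the template, TGACCGAAG occurs at positions 72–80; this primer anneals to the bottom strand there with its 3' end pointing downstream.
Taking the reverse complement of CTGCCCTGGT gives ACCAGGGCAG, found at positions 118–127 on the template; the primer anneals here to the top strand with its 3' end pointing upstream.
Amplicon spans positions 72–127: 56 bp.

56 bp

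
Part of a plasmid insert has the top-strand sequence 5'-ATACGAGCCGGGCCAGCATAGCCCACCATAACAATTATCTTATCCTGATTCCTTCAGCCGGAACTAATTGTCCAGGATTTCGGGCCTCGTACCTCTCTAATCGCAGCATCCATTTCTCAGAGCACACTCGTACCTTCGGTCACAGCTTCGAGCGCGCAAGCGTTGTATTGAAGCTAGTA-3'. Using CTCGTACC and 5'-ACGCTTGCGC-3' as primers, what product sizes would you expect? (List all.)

78 bp, 37 bp

The forward primer CTCGTACC matches the top strand at positions 86–93, 127–134.
The reverse primer's reverse complement is GCGCAAGCGT, matching at positions 154–163.
Each forward site pairs with the reverse site to give a product ending at position 163: sizes 78, 37 bp.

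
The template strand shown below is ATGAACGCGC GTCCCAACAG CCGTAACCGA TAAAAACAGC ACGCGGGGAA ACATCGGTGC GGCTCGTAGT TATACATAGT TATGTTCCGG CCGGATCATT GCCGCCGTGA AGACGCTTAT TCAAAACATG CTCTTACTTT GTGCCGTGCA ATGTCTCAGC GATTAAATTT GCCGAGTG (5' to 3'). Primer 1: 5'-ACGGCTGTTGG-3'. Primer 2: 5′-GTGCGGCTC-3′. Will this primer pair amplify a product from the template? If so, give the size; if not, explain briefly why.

Primer 1 (ACGGCTGTTGG) has reverse complement CCAACAGCCGT, which matches the top strand at positions 14–24; primer 1 anneals to the top strand there with its 3' end pointing upstream toward position 14.
Primer 2 (GTGCGGCTC) matches the top strand directly at positions 57–65; it anneals to the bottom strand with its 3' end pointing downstream toward position 65.
The 3' ends diverge (primer 1 extends toward position 1, primer 2 toward position 178), so the primers never converge on a shared product.

No product — the primers' 3' ends point away from each other.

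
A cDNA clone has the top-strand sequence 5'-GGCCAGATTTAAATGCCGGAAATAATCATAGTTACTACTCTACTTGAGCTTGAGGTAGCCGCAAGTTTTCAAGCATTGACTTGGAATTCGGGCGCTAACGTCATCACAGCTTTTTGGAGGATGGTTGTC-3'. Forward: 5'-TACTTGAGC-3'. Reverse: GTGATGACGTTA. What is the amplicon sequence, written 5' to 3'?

Forward primer TACTTGAGC is found on the top strand at positions 41–49.
Reverse complement of the reverse primer: TAACGTCATCAC. This occurs on the top strand at positions 96–107.
The product is the template from position 41 through 107 (67 bp).

5'-TACTTGAGCTTGAGGTAGCCGCAAGTTTTCAAGCATTGACTTGGAATTCGGGCGCTAACGTCATCAC-3'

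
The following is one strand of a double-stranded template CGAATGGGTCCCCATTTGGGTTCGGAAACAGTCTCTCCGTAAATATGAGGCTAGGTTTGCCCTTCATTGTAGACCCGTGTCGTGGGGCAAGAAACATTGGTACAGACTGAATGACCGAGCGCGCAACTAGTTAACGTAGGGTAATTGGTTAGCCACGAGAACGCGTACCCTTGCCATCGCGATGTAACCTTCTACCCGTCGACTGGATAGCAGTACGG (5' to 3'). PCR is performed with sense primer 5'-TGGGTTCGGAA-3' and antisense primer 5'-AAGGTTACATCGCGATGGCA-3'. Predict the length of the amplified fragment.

175 bp

The forward primer matches the template at positions 17–27.
The reverse primer's reverse complement is TGCCATCGCGATGTAACCTT, which matches the template at positions 172–191.
Product length = (reverse-primer end) − (forward-primer start) + 1 = 191 − 17 + 1 = 175 bp.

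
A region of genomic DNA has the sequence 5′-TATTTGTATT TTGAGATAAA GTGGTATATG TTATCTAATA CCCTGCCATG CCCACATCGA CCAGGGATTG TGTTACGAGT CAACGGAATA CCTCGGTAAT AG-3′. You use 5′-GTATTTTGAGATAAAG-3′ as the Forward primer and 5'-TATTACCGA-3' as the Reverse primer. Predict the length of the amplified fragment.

96 bp

Forward primer GTATTTTGAGATAAAG is found on the top strand at positions 6–21.
The reverse primer's reverse complement is TCGGTAATA, which matches the template at positions 93–101.
Amplicon spans positions 6–101: 96 bp.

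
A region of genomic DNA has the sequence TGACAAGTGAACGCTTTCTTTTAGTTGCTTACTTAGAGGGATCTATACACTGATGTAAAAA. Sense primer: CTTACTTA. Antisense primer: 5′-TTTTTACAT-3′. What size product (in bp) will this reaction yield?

The forward primer matches the template at positions 28–35.
The reverse primer's reverse complement is ATGTAAAAA, which matches the template at positions 53–61.
The product runs from position 28 to position 61, so its length is 61 − 28 + 1 = 34 bp.

34 bp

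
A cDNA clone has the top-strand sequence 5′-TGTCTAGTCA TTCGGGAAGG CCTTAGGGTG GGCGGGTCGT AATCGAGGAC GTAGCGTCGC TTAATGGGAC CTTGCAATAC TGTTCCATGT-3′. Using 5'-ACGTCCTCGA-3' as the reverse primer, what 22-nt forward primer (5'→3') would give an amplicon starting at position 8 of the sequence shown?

5'-TCATTCGGGAAGGCCTTAGGGT-3'

The reverse primer's reverse complement TCGAGGACGT matches the template at positions 43–52; the product starts at position 8.
The forward primer is identical to the top strand over positions 8–29: TCATTCGGGAAGGCCTTAGGGT.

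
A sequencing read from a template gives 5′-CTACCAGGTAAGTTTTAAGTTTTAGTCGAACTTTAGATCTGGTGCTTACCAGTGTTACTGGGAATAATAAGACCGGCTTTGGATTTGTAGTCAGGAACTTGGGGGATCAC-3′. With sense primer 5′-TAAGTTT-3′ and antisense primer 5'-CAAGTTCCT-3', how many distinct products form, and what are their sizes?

Two products: 93 bp, 86 bp

The forward primer TAAGTTT matches the top strand at positions 9–15, 16–22.
The reverse primer's reverse complement is AGGAACTTG, matching at positions 93–101.
Each forward site pairs with the reverse site to give a product ending at position 101: sizes 93, 86 bp.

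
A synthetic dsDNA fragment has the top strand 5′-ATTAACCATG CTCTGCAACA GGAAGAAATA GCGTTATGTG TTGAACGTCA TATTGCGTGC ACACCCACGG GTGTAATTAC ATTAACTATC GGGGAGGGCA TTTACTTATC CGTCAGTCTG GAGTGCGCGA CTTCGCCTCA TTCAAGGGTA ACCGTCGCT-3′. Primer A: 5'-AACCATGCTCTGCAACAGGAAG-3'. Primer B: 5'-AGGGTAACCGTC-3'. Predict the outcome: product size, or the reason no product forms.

No product — both primers anneal to the same strand and extend in the same direction.

Primer A (AACCATGCTCTGCAACAGGAAG) matches the top strand at positions 4–25 (3' end points downstream).
Primer B (AGGGTAACCGTC) also matches the top strand directly, at positions 145–156 — its reverse complement GACGGTTACCCT is not present.
Both primers anneal to the bottom strand with 3' ends pointing the same way, so neither can prime synthesis back toward the other.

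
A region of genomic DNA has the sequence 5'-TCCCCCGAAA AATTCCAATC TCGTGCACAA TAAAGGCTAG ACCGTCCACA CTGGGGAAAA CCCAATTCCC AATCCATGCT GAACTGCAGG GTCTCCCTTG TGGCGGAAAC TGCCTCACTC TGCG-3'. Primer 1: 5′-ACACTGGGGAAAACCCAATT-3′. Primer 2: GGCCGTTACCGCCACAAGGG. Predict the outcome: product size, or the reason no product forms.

No product — primer 2 has no binding site in the template.

Primer 2 (GGCCGTTACCGCCACAAGGG) does not match the top strand, and its reverse complement CCCTTGTGGCGGTAACGGCC does not match either.
With no annealing site for primer 2, no amplification occurs.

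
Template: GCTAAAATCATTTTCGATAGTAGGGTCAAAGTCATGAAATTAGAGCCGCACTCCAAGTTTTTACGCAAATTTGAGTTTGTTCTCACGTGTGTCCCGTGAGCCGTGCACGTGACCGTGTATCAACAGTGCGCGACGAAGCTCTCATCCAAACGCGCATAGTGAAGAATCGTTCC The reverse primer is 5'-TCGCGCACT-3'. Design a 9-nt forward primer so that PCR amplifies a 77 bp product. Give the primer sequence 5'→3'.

5'-GTTTTTACG-3'

The reverse primer's reverse complement AGTGCGCGA matches the template at positions 125–133, so the product ends at position 133.
A 77 bp product then starts at position 133 − 77 + 1 = 57.
The forward primer is identical to the top strand there: GTTTTTACG.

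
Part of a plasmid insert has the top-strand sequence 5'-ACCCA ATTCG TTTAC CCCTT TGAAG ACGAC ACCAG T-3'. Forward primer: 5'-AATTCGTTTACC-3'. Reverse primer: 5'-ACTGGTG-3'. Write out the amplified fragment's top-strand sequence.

5'-AATTCGTTTACCCCTTTGAAGACGACACCAGT-3'

The forward primer matches the template at positions 5–16.
Taking the reverse complement of ACTGGTG gives CACCAGT, found at positions 30–36 on the template; the primer anneals here to the top strand with its 3' end pointing upstream.
The product is the template from position 5 through 36 (32 bp).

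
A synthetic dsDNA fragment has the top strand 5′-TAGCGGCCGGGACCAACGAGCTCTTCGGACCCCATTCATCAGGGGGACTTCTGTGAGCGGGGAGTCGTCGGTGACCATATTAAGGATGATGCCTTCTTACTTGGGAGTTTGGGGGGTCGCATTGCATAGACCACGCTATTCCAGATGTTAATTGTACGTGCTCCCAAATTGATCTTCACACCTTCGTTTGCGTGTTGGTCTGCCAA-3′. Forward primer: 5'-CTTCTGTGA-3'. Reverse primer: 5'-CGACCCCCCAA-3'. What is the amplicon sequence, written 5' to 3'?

The forward primer matches the template at positions 48–56.
Reverse complement of the reverse primer: TTGGGGGGTCG. This occurs on the top strand at positions 109–119.
The product is the template from position 48 through 119 (72 bp).

5'-CTTCTGTGAGCGGGGAGTCGTCGGTGACCATATTAAGGATGATGCCTTCTTACTTGGGAGTTTGGGGGGTCG-3'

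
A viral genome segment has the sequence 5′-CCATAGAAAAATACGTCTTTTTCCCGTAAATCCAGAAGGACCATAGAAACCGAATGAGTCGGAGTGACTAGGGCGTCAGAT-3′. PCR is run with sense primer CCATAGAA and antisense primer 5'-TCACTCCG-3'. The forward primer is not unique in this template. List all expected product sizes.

The forward primer CCATAGAA matches the top strand at positions 1–8, 41–48.
The reverse primer's reverse complement is CGGAGTGA, matching at positions 60–67.
Each forward site pairs with the reverse site to give a product ending at position 67: sizes 67, 27 bp.

67 bp, 27 bp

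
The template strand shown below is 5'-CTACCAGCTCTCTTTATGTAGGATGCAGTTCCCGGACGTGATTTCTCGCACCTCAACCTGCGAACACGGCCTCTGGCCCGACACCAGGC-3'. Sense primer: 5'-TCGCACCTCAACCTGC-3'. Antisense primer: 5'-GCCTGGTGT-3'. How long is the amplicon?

44 bp

Forward primer TCGCACCTCAACCTGC is found on the top strand at positions 46–61.
The reverse primer's reverse complement is ACACCAGGC, which matches the template at positions 81–89.
Amplicon spans positions 46–89: 44 bp.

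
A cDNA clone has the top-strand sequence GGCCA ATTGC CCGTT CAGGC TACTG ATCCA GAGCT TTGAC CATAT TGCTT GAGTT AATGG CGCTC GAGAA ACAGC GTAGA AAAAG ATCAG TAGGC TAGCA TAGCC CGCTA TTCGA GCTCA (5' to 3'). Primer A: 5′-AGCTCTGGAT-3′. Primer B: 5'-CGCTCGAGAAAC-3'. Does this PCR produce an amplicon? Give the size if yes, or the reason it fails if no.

Primer A (AGCTCTGGAT) has reverse complement ATCCAGAGCT, which matches the top strand at positions 26–35; primer A anneals to the top strand there with its 3' end pointing upstream toward position 26.
Primer B (CGCTCGAGAAAC) matches the top strand directly at positions 61–72; it anneals to the bottom strand with its 3' end pointing downstream toward position 72.
The 3' ends diverge (primer A extends toward position 1, primer B toward position 120), so the primers never converge on a shared product.

No product — the primers' 3' ends point away from each other.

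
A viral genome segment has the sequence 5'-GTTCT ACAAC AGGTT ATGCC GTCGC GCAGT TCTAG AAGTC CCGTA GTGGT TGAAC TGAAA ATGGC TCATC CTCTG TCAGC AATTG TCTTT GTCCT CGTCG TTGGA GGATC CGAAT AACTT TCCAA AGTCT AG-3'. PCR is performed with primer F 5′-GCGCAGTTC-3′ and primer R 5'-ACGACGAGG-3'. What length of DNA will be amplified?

Forward primer GCGCAGTTC is found on the top strand at positions 24–32.
Taking the reverse complement of ACGACGAGG gives CCTCGTCGT, found at positions 93–101 on the template; the primer anneals here to the top strand with its 3' end pointing upstream.
The product runs from position 24 to position 101, so its length is 101 − 24 + 1 = 78 bp.

78 bp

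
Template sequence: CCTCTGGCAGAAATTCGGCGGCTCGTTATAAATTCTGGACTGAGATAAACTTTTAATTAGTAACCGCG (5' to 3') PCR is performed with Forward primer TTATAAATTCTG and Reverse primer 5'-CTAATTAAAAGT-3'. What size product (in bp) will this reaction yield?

Scanning the template, TTATAAATTCTG occurs at positions 26–37; this primer anneals to the bottom strand there with its 3' end pointing downstream.
Reverse complement of the reverse primer: ACTTTTAATTAG. This occurs on the top strand at positions 49–60.
Amplicon spans positions 26–60: 35 bp.

35 bp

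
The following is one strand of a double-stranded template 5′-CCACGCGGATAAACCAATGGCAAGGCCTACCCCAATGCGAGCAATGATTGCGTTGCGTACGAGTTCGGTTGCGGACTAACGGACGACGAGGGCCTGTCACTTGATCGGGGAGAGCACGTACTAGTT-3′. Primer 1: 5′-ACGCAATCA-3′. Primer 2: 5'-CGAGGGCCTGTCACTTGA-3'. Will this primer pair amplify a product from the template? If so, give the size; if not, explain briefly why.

No product — the primers' 3' ends point away from each other.

Primer 1 (ACGCAATCA) has reverse complement TGATTGCGT, which matches the top strand at positions 45–53; primer 1 anneals to the top strand there with its 3' end pointing upstream toward position 45.
Primer 2 (CGAGGGCCTGTCACTTGA) matches the top strand directly at positions 87–104; it anneals to the bottom strand with its 3' end pointing downstream toward position 104.
The 3' ends diverge (primer 1 extends toward position 1, primer 2 toward position 126), so the primers never converge on a shared product.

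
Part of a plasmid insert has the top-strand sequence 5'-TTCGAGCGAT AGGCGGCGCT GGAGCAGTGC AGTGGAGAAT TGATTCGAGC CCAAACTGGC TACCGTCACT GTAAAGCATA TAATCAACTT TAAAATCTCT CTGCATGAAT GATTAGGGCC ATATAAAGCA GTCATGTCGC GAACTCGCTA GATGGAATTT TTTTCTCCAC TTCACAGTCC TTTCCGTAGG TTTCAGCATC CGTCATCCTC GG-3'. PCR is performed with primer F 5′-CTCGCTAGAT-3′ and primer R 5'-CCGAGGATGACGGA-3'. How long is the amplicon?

69 bp

Scanning the template, CTCGCTAGAT occurs at positions 144–153; this primer anneals to the bottom strand there with its 3' end pointing downstream.
The reverse primer's reverse complement is TCCGTCATCCTCGG, which matches the template at positions 199–212.
Amplicon spans positions 144–212: 69 bp.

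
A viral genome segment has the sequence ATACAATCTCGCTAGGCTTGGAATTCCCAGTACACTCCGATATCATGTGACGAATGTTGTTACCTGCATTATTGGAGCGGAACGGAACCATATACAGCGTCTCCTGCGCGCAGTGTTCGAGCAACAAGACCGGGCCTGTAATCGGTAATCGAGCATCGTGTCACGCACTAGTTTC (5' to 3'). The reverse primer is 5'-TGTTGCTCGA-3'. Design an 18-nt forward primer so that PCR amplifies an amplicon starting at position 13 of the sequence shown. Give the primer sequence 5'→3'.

5'-TAGGCTTGGAATTCCCAG-3'

The reverse primer's reverse complement TCGAGCAACA matches the template at positions 117–126; the product starts at position 13.
The forward primer is identical to the top strand over positions 13–30: TAGGCTTGGAATTCCCAG.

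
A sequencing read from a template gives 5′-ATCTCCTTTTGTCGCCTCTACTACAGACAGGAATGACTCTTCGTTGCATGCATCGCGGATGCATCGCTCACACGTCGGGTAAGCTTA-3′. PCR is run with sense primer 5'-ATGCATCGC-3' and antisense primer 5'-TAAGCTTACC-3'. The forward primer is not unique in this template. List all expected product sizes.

The forward primer ATGCATCGC matches the top strand at positions 48–56, 59–67.
The reverse primer's reverse complement is GGTAAGCTTA, matching at positions 78–87.
Each forward site pairs with the reverse site to give a product ending at position 87: sizes 40, 29 bp.

40 bp, 29 bp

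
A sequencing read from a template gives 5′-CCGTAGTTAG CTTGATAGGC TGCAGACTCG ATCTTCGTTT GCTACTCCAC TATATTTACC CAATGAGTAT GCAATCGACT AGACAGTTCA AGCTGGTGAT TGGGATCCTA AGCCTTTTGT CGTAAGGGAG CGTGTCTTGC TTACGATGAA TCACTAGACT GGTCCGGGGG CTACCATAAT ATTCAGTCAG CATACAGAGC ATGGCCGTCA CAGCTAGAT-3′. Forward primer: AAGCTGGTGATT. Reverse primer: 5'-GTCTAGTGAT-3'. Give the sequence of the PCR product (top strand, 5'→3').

Forward primer AAGCTGGTGATT is found on the top strand at positions 90–101.
Taking the reverse complement of GTCTAGTGAT gives ATCACTAGAC, found at positions 150–159 on the template; the primer anneals here to the top strand with its 3' end pointing upstream.
The product is the template from position 90 through 159 (70 bp).

5'-AAGCTGGTGATTGGGATCCTAAGCCTTTTGTCGTAAGGGAGCGTGTCTTGCTTACGATGAATCACTAGAC-3'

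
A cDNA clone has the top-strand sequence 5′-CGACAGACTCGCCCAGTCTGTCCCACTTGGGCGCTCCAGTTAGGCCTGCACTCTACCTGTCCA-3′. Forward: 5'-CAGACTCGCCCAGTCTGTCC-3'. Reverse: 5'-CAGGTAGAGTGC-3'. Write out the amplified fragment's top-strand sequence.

5'-CAGACTCGCCCAGTCTGTCCCACTTGGGCGCTCCAGTTAGGCCTGCACTCTACCTG-3'

Forward primer CAGACTCGCCCAGTCTGTCC is found on the top strand at positions 4–23.
Taking the reverse complement of CAGGTAGAGTGC gives GCACTCTACCTG, found at positions 48–59 on the template; the primer anneals here to the top strand with its 3' end pointing upstream.
The product is the template from position 4 through 59 (56 bp).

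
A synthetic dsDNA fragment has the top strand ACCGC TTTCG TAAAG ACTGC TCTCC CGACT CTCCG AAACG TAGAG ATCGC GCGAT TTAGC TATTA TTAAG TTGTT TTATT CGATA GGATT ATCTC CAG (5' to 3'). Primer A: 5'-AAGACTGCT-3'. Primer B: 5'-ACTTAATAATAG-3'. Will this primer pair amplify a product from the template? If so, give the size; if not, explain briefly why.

Yes — a 59 bp product.

Primer A (AAGACTGCT) matches the top strand at positions 13–21; it acts as a forward primer.
Primer B's reverse complement is CTATTATTAAGT, matching the top strand at positions 60–71; it acts as a reverse primer.
The 3' ends face each other across positions 13–71, giving a 59 bp product.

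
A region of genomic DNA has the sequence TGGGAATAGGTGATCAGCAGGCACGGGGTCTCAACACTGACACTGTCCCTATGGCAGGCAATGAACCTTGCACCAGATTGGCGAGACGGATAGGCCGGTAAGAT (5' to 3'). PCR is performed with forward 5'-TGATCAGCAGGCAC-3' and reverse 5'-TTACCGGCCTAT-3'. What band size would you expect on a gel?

91 bp

Forward primer TGATCAGCAGGCAC is found on the top strand at positions 11–24.
Taking the reverse complement of TTACCGGCCTAT gives ATAGGCCGGTAA, found at positions 90–101 on the template; the primer anneals here to the top strand with its 3' end pointing upstream.
The product runs from position 11 to position 101, so its length is 101 − 11 + 1 = 91 bp.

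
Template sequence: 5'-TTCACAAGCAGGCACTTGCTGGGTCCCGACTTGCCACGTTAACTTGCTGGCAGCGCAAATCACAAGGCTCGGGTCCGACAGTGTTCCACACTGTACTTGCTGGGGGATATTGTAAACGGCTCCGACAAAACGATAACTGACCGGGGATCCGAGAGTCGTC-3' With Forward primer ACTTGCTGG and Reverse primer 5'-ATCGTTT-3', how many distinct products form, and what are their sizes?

Three products: 121 bp, 93 bp, 40 bp

The forward primer ACTTGCTGG matches the top strand at positions 14–22, 42–50, 95–103.
The reverse primer's reverse complement is AAACGAT, matching at positions 128–134.
Each forward site pairs with the reverse site to give a product ending at position 134: sizes 121, 93, 40 bp.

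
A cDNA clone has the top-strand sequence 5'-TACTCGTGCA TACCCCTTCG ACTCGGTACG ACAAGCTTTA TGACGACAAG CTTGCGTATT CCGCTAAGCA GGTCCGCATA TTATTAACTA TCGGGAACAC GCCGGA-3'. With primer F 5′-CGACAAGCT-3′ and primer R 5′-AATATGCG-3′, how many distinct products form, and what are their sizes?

Two products: 54 bp, 39 bp

The forward primer CGACAAGCT matches the top strand at positions 29–37, 44–52.
The reverse primer's reverse complement is CGCATATT, matching at positions 75–82.
Each forward site pairs with the reverse site to give a product ending at position 82: sizes 54, 39 bp.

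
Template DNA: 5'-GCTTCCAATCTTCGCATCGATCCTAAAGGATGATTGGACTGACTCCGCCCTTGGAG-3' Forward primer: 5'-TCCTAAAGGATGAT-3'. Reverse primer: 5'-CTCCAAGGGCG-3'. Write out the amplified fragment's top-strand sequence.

The forward primer matches the template at positions 21–34.
The reverse primer's reverse complement is CGCCCTTGGAG, which matches the template at positions 46–56.
The product is the template from position 21 through 56 (36 bp).

5'-TCCTAAAGGATGATTGGACTGACTCCGCCCTTGGAG-3'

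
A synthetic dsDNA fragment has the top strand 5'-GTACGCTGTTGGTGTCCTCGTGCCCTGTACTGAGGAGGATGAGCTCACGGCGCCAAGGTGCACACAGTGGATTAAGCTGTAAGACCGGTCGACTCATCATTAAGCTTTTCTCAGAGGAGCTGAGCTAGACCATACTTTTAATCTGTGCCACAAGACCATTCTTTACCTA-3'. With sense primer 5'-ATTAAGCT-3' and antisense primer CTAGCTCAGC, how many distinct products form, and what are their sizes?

The forward primer ATTAAGCT matches the top strand at positions 71–78, 99–106.
The reverse primer's reverse complement is GCTGAGCTAG, matching at positions 119–128.
Each forward site pairs with the reverse site to give a product ending at position 128: sizes 58, 30 bp.

Two products: 58 bp, 30 bp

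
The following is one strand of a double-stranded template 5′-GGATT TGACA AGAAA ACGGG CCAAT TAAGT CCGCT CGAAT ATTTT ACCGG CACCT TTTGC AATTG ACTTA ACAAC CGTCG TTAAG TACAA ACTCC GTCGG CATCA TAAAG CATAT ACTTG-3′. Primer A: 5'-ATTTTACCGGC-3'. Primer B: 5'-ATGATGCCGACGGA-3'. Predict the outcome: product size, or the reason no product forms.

Yes — a 66 bp product.

Primer A (ATTTTACCGGC) matches the top strand at positions 41–51; it acts as a forward primer.
Primer B's reverse complement is TCCGTCGGCATCAT, matching the top strand at positions 93–106; it acts as a reverse primer.
The 3' ends face each other across positions 41–106, giving a 66 bp product.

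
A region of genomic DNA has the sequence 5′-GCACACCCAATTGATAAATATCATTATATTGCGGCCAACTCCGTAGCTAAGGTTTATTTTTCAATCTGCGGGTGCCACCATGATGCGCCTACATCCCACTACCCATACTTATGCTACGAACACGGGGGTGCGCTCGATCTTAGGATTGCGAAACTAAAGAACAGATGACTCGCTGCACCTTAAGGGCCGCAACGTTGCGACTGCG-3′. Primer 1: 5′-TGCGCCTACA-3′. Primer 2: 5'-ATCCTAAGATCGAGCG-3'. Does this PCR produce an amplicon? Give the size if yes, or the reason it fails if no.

Primer 1 (TGCGCCTACA) matches the top strand at positions 84–93; it acts as a forward primer.
Primer 2's reverse complement is CGCTCGATCTTAGGAT, matching the top strand at positions 131–146; it acts as a reverse primer.
The 3' ends face each other across positions 84–146, giving a 63 bp product.

Yes — a 63 bp product.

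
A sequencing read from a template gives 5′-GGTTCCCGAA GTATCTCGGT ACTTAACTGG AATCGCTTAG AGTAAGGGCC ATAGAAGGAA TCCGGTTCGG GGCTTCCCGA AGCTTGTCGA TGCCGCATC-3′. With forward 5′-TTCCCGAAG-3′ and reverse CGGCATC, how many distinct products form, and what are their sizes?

The forward primer TTCCCGAAG matches the top strand at positions 3–11, 74–82.
The reverse primer's reverse complement is GATGCCG, matching at positions 89–95.
Each forward site pairs with the reverse site to give a product ending at position 95: sizes 93, 22 bp.

Two products: 93 bp, 22 bp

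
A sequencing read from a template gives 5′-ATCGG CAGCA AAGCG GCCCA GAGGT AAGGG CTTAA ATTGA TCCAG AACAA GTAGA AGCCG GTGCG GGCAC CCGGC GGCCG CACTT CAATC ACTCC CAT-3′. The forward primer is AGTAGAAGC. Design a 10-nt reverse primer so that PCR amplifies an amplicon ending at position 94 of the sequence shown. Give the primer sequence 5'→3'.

5'-GAGTGATTGA-3'

The forward primer binds at positions 50–58; the product's 3' end on the top strand is position 94.
The reverse primer anneals to the top strand over positions 85–94, i.e. to TCAATCACTC.
Its sequence written 5'→3' is the reverse complement: GAGTGATTGA.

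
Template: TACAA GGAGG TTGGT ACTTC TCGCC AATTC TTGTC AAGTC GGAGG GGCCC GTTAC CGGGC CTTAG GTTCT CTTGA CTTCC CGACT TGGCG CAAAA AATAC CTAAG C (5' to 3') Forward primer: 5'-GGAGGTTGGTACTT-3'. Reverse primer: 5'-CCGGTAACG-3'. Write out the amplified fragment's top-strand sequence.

5'-GGAGGTTGGTACTTCTCGCCAATTCTTGTCAAGTCGGAGGGGCCCGTTACCGG-3'

The forward primer matches the template at positions 6–19.
The reverse primer's reverse complement is CGTTACCGG, which matches the template at positions 50–58.
The product is the template from position 6 through 58 (53 bp).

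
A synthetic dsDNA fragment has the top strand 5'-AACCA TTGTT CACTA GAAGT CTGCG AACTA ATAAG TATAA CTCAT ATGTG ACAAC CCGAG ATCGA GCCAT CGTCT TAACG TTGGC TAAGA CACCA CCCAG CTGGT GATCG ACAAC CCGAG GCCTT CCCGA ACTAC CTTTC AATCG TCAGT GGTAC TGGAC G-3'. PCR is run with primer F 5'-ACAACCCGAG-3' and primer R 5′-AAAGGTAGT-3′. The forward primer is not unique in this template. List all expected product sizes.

The forward primer ACAACCCGAG matches the top strand at positions 51–60, 111–120.
The reverse primer's reverse complement is ACTACCTTT, matching at positions 131–139.
Each forward site pairs with the reverse site to give a product ending at position 139: sizes 89, 29 bp.

89 bp, 29 bp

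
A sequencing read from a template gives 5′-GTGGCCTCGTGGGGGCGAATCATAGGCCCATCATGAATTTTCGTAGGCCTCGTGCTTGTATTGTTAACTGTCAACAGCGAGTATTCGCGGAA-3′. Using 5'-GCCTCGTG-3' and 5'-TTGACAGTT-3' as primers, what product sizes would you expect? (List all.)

The forward primer GCCTCGTG matches the top strand at positions 4–11, 47–54.
The reverse primer's reverse complement is AACTGTCAA, matching at positions 66–74.
Each forward site pairs with the reverse site to give a product ending at position 74: sizes 71, 28 bp.

71 bp, 28 bp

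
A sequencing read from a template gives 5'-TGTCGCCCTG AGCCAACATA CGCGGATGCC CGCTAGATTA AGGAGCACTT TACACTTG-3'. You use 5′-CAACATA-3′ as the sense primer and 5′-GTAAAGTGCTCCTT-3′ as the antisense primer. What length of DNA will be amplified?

The forward primer matches the template at positions 14–20.
The reverse primer's reverse complement is AAGGAGCACTTTAC, which matches the template at positions 40–53.
Product length = (reverse-primer end) − (forward-primer start) + 1 = 53 − 14 + 1 = 40 bp.

40 bp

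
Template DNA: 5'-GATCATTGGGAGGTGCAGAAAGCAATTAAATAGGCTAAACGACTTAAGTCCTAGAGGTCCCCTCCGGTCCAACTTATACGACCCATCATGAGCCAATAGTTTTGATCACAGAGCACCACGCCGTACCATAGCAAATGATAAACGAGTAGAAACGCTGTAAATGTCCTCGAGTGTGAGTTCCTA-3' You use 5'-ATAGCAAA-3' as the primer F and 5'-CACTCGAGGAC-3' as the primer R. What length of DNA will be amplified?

The forward primer matches the template at positions 128–135.
The reverse primer's reverse complement is GTCCTCGAGTG, which matches the template at positions 163–173.
Product length = (reverse-primer end) − (forward-primer start) + 1 = 173 − 128 + 1 = 46 bp.

46 bp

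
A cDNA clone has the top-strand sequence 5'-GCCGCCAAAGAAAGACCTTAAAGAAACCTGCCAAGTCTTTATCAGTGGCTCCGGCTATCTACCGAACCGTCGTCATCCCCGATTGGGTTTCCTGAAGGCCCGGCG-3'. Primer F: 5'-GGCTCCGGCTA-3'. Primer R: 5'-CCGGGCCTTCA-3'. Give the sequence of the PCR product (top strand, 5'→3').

5'-GGCTCCGGCTATCTACCGAACCGTCGTCATCCCCGATTGGGTTTCCTGAAGGCCCGG-3'

Scanning the template, GGCTCCGGCTA occurs at positions 47–57; this primer anneals to the bottom strand there with its 3' end pointing downstream.
The reverse primer's reverse complement is TGAAGGCCCGG, which matches the template at positions 93–103.
The product is the template from position 47 through 103 (57 bp).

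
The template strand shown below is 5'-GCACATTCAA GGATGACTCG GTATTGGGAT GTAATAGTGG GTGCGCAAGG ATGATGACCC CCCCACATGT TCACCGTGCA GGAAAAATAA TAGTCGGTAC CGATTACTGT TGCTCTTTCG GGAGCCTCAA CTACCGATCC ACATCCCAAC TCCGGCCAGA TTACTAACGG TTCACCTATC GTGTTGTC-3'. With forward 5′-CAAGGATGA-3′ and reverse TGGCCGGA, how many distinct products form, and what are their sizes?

The forward primer CAAGGATGA matches the top strand at positions 8–16, 46–54.
The reverse primer's reverse complement is TCCGGCCA, matching at positions 151–158.
Each forward site pairs with the reverse site to give a product ending at position 158: sizes 151, 113 bp.

Two products: 151 bp, 113 bp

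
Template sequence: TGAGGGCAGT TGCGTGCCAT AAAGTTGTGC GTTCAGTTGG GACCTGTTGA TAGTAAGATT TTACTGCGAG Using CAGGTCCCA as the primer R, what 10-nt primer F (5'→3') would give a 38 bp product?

5'-GTTGCGTGCC-3'

The reverse primer's reverse complement TGGGACCTG matches the template at positions 38–46, so the product ends at position 46.
A 38 bp product then starts at position 46 − 38 + 1 = 9.
The forward primer is identical to the top strand there: GTTGCGTGCC.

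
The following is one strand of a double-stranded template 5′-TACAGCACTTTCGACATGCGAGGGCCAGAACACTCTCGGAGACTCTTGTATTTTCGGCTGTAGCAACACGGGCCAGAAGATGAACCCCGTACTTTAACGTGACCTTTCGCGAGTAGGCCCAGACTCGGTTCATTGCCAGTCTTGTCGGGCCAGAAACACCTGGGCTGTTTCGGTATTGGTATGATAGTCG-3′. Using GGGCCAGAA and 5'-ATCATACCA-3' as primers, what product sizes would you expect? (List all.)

164 bp, 116 bp, 39 bp

The forward primer GGGCCAGAA matches the top strand at positions 22–30, 70–78, 147–155.
The reverse primer's reverse complement is TGGTATGAT, matching at positions 177–185.
Each forward site pairs with the reverse site to give a product ending at position 185: sizes 164, 116, 39 bp.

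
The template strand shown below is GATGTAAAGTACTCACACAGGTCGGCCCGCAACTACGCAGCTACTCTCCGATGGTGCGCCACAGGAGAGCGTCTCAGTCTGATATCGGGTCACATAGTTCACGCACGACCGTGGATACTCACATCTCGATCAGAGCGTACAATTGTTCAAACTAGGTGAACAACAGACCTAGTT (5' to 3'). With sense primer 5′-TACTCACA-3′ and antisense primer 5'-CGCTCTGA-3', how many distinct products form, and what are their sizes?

Two products: 128 bp, 22 bp

The forward primer TACTCACA matches the top strand at positions 10–17, 116–123.
The reverse primer's reverse complement is TCAGAGCG, matching at positions 130–137.
Each forward site pairs with the reverse site to give a product ending at position 137: sizes 128, 22 bp.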